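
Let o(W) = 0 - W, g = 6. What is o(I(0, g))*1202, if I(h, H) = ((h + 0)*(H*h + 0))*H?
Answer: 0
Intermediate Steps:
I(h, H) = H²*h² (I(h, H) = (h*(H*h))*H = (H*h²)*H = H²*h²)
o(W) = -W
o(I(0, g))*1202 = -6²*0²*1202 = -36*0*1202 = -1*0*1202 = 0*1202 = 0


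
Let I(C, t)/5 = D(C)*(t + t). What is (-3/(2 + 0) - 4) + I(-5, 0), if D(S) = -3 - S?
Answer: -11/2 ≈ -5.5000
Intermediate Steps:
I(C, t) = 10*t*(-3 - C) (I(C, t) = 5*((-3 - C)*(t + t)) = 5*((-3 - C)*(2*t)) = 5*(2*t*(-3 - C)) = 10*t*(-3 - C))
(-3/(2 + 0) - 4) + I(-5, 0) = (-3/(2 + 0) - 4) - 10*0*(3 - 5) = (-3/2 - 4) - 10*0*(-2) = ((1/2)*(-3) - 4) + 0 = (-3/2 - 4) + 0 = -11/2 + 0 = -11/2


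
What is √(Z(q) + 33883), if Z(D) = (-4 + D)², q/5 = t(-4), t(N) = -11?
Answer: 2*√9341 ≈ 193.30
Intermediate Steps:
q = -55 (q = 5*(-11) = -55)
√(Z(q) + 33883) = √((-4 - 55)² + 33883) = √((-59)² + 33883) = √(3481 + 33883) = √37364 = 2*√9341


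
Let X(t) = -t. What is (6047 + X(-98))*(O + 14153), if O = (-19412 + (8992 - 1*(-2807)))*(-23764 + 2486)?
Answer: 995511919215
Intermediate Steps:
O = 161989414 (O = (-19412 + (8992 + 2807))*(-21278) = (-19412 + 11799)*(-21278) = -7613*(-21278) = 161989414)
(6047 + X(-98))*(O + 14153) = (6047 - 1*(-98))*(161989414 + 14153) = (6047 + 98)*162003567 = 6145*162003567 = 995511919215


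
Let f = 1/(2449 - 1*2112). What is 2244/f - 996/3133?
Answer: 2369261328/3133 ≈ 7.5623e+5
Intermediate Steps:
f = 1/337 (f = 1/(2449 - 2112) = 1/337 ≈ 0.0029674)
2244/f - 996/3133 = 2244/(1/337) - 996/3133 = 2244*337 - 996*1/3133 = 756228 - 996/3133 = 2369261328/3133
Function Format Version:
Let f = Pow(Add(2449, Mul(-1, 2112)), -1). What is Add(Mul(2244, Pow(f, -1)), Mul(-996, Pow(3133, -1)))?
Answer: Rational(2369261328, 3133) ≈ 7.5623e+5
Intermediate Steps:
f = Rational(1, 337) (f = Pow(Add(2449, -2112), -1) = Pow(337, -1) = Rational(1, 337) ≈ 0.0029674)
Add(Mul(2244, Pow(f, -1)), Mul(-996, Pow(3133, -1))) = Add(Mul(2244, Pow(Rational(1, 337), -1)), Mul(-996, Pow(3133, -1))) = Add(Mul(2244, 337), Mul(-996, Rational(1, 3133))) = Add(756228, Rational(-996, 3133)) = Rational(2369261328, 3133)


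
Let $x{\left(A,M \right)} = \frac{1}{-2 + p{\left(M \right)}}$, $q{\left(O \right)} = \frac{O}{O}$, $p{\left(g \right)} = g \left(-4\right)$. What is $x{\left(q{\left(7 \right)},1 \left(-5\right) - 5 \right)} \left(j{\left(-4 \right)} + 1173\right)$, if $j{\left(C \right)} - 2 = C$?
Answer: $\frac{1171}{38} \approx 30.816$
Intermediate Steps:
$j{\left(C \right)} = 2 + C$
$p{\left(g \right)} = - 4 g$
$q{\left(O \right)} = 1$
$x{\left(A,M \right)} = \frac{1}{-2 - 4 M}$
$x{\left(q{\left(7 \right)},1 \left(-5\right) - 5 \right)} \left(j{\left(-4 \right)} + 1173\right) = - \frac{1}{2 + 4 \left(1 \left(-5\right) - 5\right)} \left(\left(2 - 4\right) + 1173\right) = - \frac{1}{2 + 4 \left(-5 - 5\right)} \left(-2 + 1173\right) = - \frac{1}{2 + 4 \left(-10\right)} 1171 = - \frac{1}{2 - 40} \cdot 1171 = - \frac{1}{-38} \cdot 1171 = \left(-1\right) \left(- \frac{1}{38}\right) 1171 = \frac{1}{38} \cdot 1171 = \frac{1171}{38}$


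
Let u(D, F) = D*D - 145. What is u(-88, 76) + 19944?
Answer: 27543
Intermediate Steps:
u(D, F) = -145 + D**2 (u(D, F) = D**2 - 145 = -145 + D**2)
u(-88, 76) + 19944 = (-145 + (-88)**2) + 19944 = (-145 + 7744) + 19944 = 7599 + 19944 = 27543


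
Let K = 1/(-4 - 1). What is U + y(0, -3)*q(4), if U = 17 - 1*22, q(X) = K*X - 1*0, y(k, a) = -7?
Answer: 3/5 ≈ 0.60000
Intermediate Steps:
K = -1/5 (K = 1/(-5) = -1/5 ≈ -0.20000)
q(X) = -X/5 (q(X) = -X/5 - 1*0 = -X/5 + 0 = -X/5)
U = -5 (U = 17 - 22 = -5)
U + y(0, -3)*q(4) = -5 - (-7)*4/5 = -5 - 7*(-4/5) = -5 + 28/5 = 3/5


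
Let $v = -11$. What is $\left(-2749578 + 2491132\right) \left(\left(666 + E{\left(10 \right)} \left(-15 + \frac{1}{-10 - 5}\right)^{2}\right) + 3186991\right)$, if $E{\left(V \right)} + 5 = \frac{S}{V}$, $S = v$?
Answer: $- \frac{926414239318922}{1125} \approx -8.2348 \cdot 10^{11}$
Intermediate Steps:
$S = -11$
$E{\left(V \right)} = -5 - \frac{11}{V}$
$\left(-2749578 + 2491132\right) \left(\left(666 + E{\left(10 \right)} \left(-15 + \frac{1}{-10 - 5}\right)^{2}\right) + 3186991\right) = \left(-2749578 + 2491132\right) \left(\left(666 + \left(-5 - \frac{11}{10}\right) \left(-15 + \frac{1}{-10 - 5}\right)^{2}\right) + 3186991\right) = - 258446 \left(\left(666 + \left(-5 - \frac{11}{10}\right) \left(-15 + \frac{1}{-15}\right)^{2}\right) + 3186991\right) = - 258446 \left(\left(666 + \left(-5 - \frac{11}{10}\right) \left(-15 - \frac{1}{15}\right)^{2}\right) + 3186991\right) = - 258446 \left(\left(666 - \frac{61 \left(- \frac{226}{15}\right)^{2}}{10}\right) + 3186991\right) = - 258446 \left(\left(666 - \frac{1557818}{1125}\right) + 3186991\right) = - 258446 \left(- \frac{808568}{1125} + 3186991\right) = \left(-258446\right) \frac{3584556307}{1125} = - \frac{926414239318922}{1125}$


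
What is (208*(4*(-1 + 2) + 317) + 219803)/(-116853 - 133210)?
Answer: -286571/250063 ≈ -1.1460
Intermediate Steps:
(208*(4*(-1 + 2) + 317) + 219803)/(-116853 - 133210) = (208*(4*1 + 317) + 219803)/(-250063) = (208*(4 + 317) + 219803)*(-1/250063) = (208*321 + 219803)*(-1/250063) = (66768 + 219803)*(-1/250063) = 286571*(-1/250063) = -286571/250063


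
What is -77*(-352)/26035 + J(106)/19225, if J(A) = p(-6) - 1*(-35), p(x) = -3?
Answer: 104381504/100104575 ≈ 1.0427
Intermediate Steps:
J(A) = 32 (J(A) = -3 - 1*(-35) = -3 + 35 = 32)
-77*(-352)/26035 + J(106)/19225 = -77*(-352)/26035 + 32/19225 = 27104*(1/26035) + 32*(1/19225) = 27104/26035 + 32/19225 = 104381504/100104575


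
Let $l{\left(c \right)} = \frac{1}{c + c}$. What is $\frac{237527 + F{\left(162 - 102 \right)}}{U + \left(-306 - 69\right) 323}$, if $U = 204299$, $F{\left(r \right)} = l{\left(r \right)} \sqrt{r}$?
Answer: $\frac{237527}{83174} + \frac{\sqrt{15}}{4990440} \approx 2.8558$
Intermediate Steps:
$l{\left(c \right)} = \frac{1}{2 c}$
$F{\left(r \right)} = \frac{1}{2 \sqrt{r}}$ ($F{\left(r \right)} = \frac{1}{2 r} \sqrt{r} = \frac{1}{2 \sqrt{r}}$)
$\frac{237527 + F{\left(162 - 102 \right)}}{U + \left(-306 - 69\right) 323} = \frac{237527 + \frac{1}{2 \sqrt{162 - 102}}}{204299 + \left(-306 - 69\right) 323} = \frac{237527 + \frac{1}{2 \sqrt{162 - 102}}}{204299 - 121125} = \frac{237527 + \frac{1}{2 \cdot 2 \sqrt{15}}}{204299 - 121125} = \frac{237527 + \frac{\frac{1}{30} \sqrt{15}}{2}}{83174} = \left(237527 + \frac{\sqrt{15}}{60}\right) \frac{1}{83174} = \frac{237527}{83174} + \frac{\sqrt{15}}{4990440}$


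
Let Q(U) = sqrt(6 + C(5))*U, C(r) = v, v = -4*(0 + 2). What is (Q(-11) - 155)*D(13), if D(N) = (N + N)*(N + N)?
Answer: -104780 - 7436*I*sqrt(2) ≈ -1.0478e+5 - 10516.0*I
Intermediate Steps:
v = -8 (v = -4*2 = -8)
C(r) = -8
D(N) = 4*N**2 (D(N) = (2*N)*(2*N) = 4*N**2)
Q(U) = I*U*sqrt(2) (Q(U) = sqrt(6 - 8)*U = sqrt(-2)*U = (I*sqrt(2))*U = I*U*sqrt(2))
(Q(-11) - 155)*D(13) = (I*(-11)*sqrt(2) - 155)*(4*13**2) = (-11*I*sqrt(2) - 155)*(4*169) = (-155 - 11*I*sqrt(2))*676 = -104780 - 7436*I*sqrt(2)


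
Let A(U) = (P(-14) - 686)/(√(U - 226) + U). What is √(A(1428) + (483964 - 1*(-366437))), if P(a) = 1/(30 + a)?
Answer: √(19429951073 + 13606416*√1202)/(4*√(1428 + √1202)) ≈ 922.17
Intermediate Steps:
A(U) = -10975/(16*(U + √(-226 + U))) (A(U) = (1/(30 - 14) - 686)/(√(U - 226) + U) = (1/16 - 686)/(√(-226 + U) + U) = (1/16 - 686)/(U + √(-226 + U)) = -10975/(16*(U + √(-226 + U))))
√(A(1428) + (483964 - 1*(-366437))) = √(-10975/(16*1428 + 16*√(-226 + 1428)) + (483964 - 1*(-366437))) = √(-10975/(22848 + 16*√1202) + (483964 + 366437)) = √(-10975/(22848 + 16*√1202) + 850401) = √(850401 - 10975/(22848 + 16*√1202))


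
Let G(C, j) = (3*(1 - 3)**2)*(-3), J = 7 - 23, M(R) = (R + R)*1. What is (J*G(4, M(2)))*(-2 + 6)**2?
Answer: 9216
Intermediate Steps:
M(R) = 2*R (M(R) = (2*R)*1 = 2*R)
J = -16
G(C, j) = -36 (G(C, j) = (3*(-2)**2)*(-3) = (3*4)*(-3) = 12*(-3) = -36)
(J*G(4, M(2)))*(-2 + 6)**2 = (-16*(-36))*(-2 + 6)**2 = 576*4**2 = 576*16 = 9216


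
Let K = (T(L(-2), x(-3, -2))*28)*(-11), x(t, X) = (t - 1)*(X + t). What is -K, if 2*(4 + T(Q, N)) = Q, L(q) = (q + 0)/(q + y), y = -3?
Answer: -5852/5 ≈ -1170.4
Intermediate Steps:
x(t, X) = (-1 + t)*(X + t)
L(q) = q/(-3 + q) (L(q) = (q + 0)/(q - 3) = q/(-3 + q))
T(Q, N) = -4 + Q/2
K = 5852/5 (K = ((-4 + (-2/(-3 - 2))/2)*28)*(-11) = ((-4 + (-2/(-5))/2)*28)*(-11) = ((-4 + (-2*(-1/5))/2)*28)*(-11) = ((-4 + (1/2)*(2/5))*28)*(-11) = ((-4 + 1/5)*28)*(-11) = -19/5*28*(-11) = -532/5*(-11) = 5852/5 ≈ 1170.4)
-K = -1*5852/5 = -5852/5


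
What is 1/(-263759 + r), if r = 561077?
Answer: 1/297318 ≈ 3.3634e-6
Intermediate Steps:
1/(-263759 + r) = 1/(-263759 + 561077) = 1/297318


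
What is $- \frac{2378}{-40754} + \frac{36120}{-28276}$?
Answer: $- \frac{4282909}{3513293} \approx -1.2191$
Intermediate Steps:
$- \frac{2378}{-40754} + \frac{36120}{-28276} = \left(-2378\right) \left(- \frac{1}{40754}\right) + 36120 \left(- \frac{1}{28276}\right) = \frac{29}{497} - \frac{9030}{7069} = - \frac{4282909}{3513293}$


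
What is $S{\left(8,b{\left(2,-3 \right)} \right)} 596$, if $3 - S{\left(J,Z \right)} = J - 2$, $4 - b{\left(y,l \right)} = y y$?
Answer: $-1788$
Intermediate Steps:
$b{\left(y,l \right)} = 4 - y^{2}$ ($b{\left(y,l \right)} = 4 - y y = 4 - y^{2}$)
$S{\left(J,Z \right)} = 5 - J$ ($S{\left(J,Z \right)} = 3 - \left(J - 2\right) = 3 - \left(-2 + J\right) = 5 - J$)
$S{\left(8,b{\left(2,-3 \right)} \right)} 596 = \left(5 - 8\right) 596 = \left(-3\right) 596 = -1788$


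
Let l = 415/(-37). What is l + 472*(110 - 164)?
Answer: -943471/37 ≈ -25499.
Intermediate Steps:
l = -415/37 (l = 415*(-1/37) = -415/37 ≈ -11.216)
l + 472*(110 - 164) = -415/37 + 472*(110 - 164) = -415/37 + 472*(-54) = -415/37 - 25488 = -943471/37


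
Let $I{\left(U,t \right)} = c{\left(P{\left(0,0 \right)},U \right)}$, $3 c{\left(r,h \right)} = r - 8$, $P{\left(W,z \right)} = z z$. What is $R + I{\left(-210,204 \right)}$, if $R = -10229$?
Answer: $- \frac{30695}{3} \approx -10232.0$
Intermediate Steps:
$P{\left(W,z \right)} = z^{2}$
$c{\left(r,h \right)} = - \frac{8}{3} + \frac{r}{3}$ ($c{\left(r,h \right)} = \frac{r - 8}{3} = \frac{-8 + r}{3} = - \frac{8}{3} + \frac{r}{3}$)
$I{\left(U,t \right)} = - \frac{8}{3}$ ($I{\left(U,t \right)} = - \frac{8}{3} + \frac{0^{2}}{3} = - \frac{8}{3} + \frac{1}{3} \cdot 0 = - \frac{8}{3} + 0 = - \frac{8}{3}$)
$R + I{\left(-210,204 \right)} = -10229 - \frac{8}{3} = - \frac{30695}{3}$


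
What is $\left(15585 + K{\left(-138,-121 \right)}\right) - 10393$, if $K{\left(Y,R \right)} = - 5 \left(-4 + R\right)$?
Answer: $5817$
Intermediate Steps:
$K{\left(Y,R \right)} = 20 - 5 R$
$\left(15585 + K{\left(-138,-121 \right)}\right) - 10393 = \left(15585 + \left(20 - -605\right)\right) - 10393 = \left(15585 + \left(20 + 605\right)\right) - 10393 = \left(15585 + 625\right) - 10393 = 16210 - 10393 = 5817$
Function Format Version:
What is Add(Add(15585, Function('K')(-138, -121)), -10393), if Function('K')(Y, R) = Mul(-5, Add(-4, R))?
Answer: 5817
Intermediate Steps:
Function('K')(Y, R) = Add(20, Mul(-5, R))
Add(Add(15585, Function('K')(-138, -121)), -10393) = Add(Add(15585, Add(20, Mul(-5, -121))), -10393) = Add(Add(15585, Add(20, 605)), -10393) = Add(Add(15585, 625), -10393) = Add(16210, -10393) = 5817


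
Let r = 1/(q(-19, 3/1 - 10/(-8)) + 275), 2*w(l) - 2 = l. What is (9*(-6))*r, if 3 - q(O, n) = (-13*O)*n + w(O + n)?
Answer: 144/2041 ≈ 0.070554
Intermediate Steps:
w(l) = 1 + l/2
q(O, n) = 2 - O/2 - n/2 + 13*O*n (q(O, n) = 3 - ((-13*O)*n + (1 + (O + n)/2)) = 3 - (-13*O*n + (1 + (O/2 + n/2))) = 3 - (-13*O*n + (1 + O/2 + n/2)) = 3 - (1 + O/2 + n/2 - 13*O*n) = 3 + (-1 - O/2 - n/2 + 13*O*n) = 2 - O/2 - n/2 + 13*O*n)
r = -8/6123 (r = 1/((2 - ½*(-19) - (3/1 - 10/(-8))/2 + 13*(-19)*(3/1 - 10/(-8))) + 275) = 1/((2 + 19/2 - (3*1 - 10*(-⅛))/2 + 13*(-19)*(3*1 - 10*(-⅛))) + 275) = 1/((2 + 19/2 - (3 + 5/4)/2 + 13*(-19)*(3 + 5/4)) + 275) = 1/((2 + 19/2 - ½*17/4 + 13*(-19)*(17/4)) + 275) = 1/((2 + 19/2 - 17/8 - 4199/4) + 275) = 1/(-8323/8 + 275) = 1/(-6123/8) = -8/6123 ≈ -0.0013065)
(9*(-6))*r = (9*(-6))*(-8/6123) = -54*(-8/6123) = 144/2041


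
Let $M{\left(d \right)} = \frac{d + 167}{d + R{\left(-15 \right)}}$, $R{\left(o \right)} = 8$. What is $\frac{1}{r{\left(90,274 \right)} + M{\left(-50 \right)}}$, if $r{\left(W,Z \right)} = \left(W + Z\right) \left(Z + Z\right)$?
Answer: $\frac{14}{2792569} \approx 5.0133 \cdot 10^{-6}$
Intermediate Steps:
$r{\left(W,Z \right)} = 2 Z \left(W + Z\right)$ ($r{\left(W,Z \right)} = \left(W + Z\right) 2 Z = 2 Z \left(W + Z\right)$)
$M{\left(d \right)} = \frac{167 + d}{8 + d}$ ($M{\left(d \right)} = \frac{d + 167}{d + 8} = \frac{167 + d}{8 + d}$)
$\frac{1}{r{\left(90,274 \right)} + M{\left(-50 \right)}} = \frac{1}{2 \cdot 274 \left(90 + 274\right) + \frac{167 - 50}{8 - 50}} = \frac{1}{2 \cdot 274 \cdot 364 + \frac{1}{-42} \cdot 117} = \frac{1}{199472 - \frac{39}{14}} = \frac{1}{\frac{2792569}{14}} = \frac{14}{2792569}$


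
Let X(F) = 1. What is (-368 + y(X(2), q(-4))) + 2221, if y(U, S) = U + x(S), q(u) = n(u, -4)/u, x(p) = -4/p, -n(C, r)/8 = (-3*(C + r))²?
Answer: 533951/288 ≈ 1854.0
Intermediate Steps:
n(C, r) = -8*(-3*C - 3*r)² (n(C, r) = -8*9*(C + r)² = -8*(-3*C - 3*r)²)
q(u) = -72*(-4 + u)²/u (q(u) = (-72*(u - 4)²)/u = (-72*(-4 + u)²)/u = -72*(-4 + u)²/u)
y(U, S) = U - 4/S
(-368 + y(X(2), q(-4))) + 2221 = (-368 + (1 - 4*1/(18*(-4 - 4)²))) + 2221 = (-368 + (1 - 4/((-72*(-¼)*(-8)²)))) + 2221 = (-368 + (1 - 4/((-72*(-¼)*64)))) + 2221 = (-368 + (1 - 4/1152)) + 2221 = (-368 + (1 - 4*1/1152)) + 2221 = (-368 + (1 - 1/288)) + 2221 = (-368 + 287/288) + 2221 = -105697/288 + 2221 = 533951/288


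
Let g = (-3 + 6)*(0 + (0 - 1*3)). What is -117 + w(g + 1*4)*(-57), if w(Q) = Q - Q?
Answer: -117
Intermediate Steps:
g = -9 (g = 3*(0 + (0 - 3)) = 3*(0 - 3) = 3*(-3) = -9)
w(Q) = 0
-117 + w(g + 1*4)*(-57) = -117 + 0*(-57) = -117 + 0 = -117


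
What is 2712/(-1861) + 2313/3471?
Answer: -1702953/2153177 ≈ -0.79090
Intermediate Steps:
2712/(-1861) + 2313/3471 = 2712*(-1/1861) + 2313*(1/3471) = -2712/1861 + 771/1157 = -1702953/2153177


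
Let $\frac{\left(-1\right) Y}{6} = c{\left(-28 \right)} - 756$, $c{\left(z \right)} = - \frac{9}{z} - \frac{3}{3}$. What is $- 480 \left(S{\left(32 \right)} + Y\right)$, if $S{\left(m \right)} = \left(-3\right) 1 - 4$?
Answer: $- \frac{15231120}{7} \approx -2.1759 \cdot 10^{6}$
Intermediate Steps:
$S{\left(m \right)} = -7$ ($S{\left(m \right)} = -3 - 4 = -7$)
$c{\left(z \right)} = -1 - \frac{9}{z}$ ($c{\left(z \right)} = - \frac{9}{z} - 1 = -1 - \frac{9}{z}$)
$Y = \frac{63561}{14}$ ($Y = - 6 \left(\frac{-9 - -28}{-28} - 756\right) = - 6 \left(- \frac{-9 + 28}{28} - 756\right) = - 6 \left(\left(- \frac{1}{28}\right) 19 - 756\right) = - 6 \left(- \frac{19}{28} - 756\right) = \left(-6\right) \left(- \frac{21187}{28}\right) = \frac{63561}{14} \approx 4540.1$)
$- 480 \left(S{\left(32 \right)} + Y\right) = - 480 \left(-7 + \frac{63561}{14}\right) = \left(-480\right) \frac{63463}{14} = - \frac{15231120}{7}$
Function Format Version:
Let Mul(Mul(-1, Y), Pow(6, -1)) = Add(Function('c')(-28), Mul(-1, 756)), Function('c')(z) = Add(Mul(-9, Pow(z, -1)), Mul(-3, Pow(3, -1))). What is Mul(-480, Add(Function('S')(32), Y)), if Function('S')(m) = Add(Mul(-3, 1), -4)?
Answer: Rational(-15231120, 7) ≈ -2.1759e+6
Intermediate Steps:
Function('S')(m) = -7 (Function('S')(m) = Add(-3, -4) = -7)
Function('c')(z) = Add(-1, Mul(-9, Pow(z, -1))) (Function('c')(z) = Add(Mul(-9, Pow(z, -1)), Mul(-3, Rational(1, 3))) = Add(Mul(-9, Pow(z, -1)), -1) = Add(-1, Mul(-9, Pow(z, -1))))
Y = Rational(63561, 14) (Y = Mul(-6, Add(Mul(Pow(-28, -1), Add(-9, Mul(-1, -28))), Mul(-1, 756))) = Mul(-6, Add(Mul(Rational(-1, 28), Add(-9, 28)), -756)) = Mul(-6, Add(Mul(Rational(-1, 28), 19), -756)) = Mul(-6, Add(Rational(-19, 28), -756)) = Mul(-6, Rational(-21187, 28)) = Rational(63561, 14) ≈ 4540.1)
Mul(-480, Add(Function('S')(32), Y)) = Mul(-480, Add(-7, Rational(63561, 14))) = Mul(-480, Rational(63463, 14)) = Rational(-15231120, 7)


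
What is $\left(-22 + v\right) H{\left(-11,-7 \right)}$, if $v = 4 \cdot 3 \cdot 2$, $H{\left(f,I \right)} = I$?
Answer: $-14$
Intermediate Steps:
$v = 24$ ($v = 12 \cdot 2 = 24$)
$\left(-22 + v\right) H{\left(-11,-7 \right)} = \left(-22 + 24\right) \left(-7\right) = 2 \left(-7\right) = -14$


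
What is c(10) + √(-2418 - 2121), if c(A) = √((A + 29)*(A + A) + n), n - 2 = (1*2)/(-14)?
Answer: √38311/7 + I*√4539 ≈ 27.962 + 67.372*I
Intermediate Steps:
n = 13/7 (n = 2 + (1*2)/(-14) = 2 + 2*(-1/14) = 2 - ⅐ = 13/7 ≈ 1.8571)
c(A) = √(13/7 + 2*A*(29 + A)) (c(A) = √((A + 29)*(A + A) + 13/7) = √((29 + A)*(2*A) + 13/7) = √(2*A*(29 + A) + 13/7) = √(13/7 + 2*A*(29 + A)))
c(10) + √(-2418 - 2121) = √(91 + 98*10² + 2842*10)/7 + √(-2418 - 2121) = √(91 + 98*100 + 28420)/7 + √(-4539) = √(91 + 9800 + 28420)/7 + I*√4539 = √38311/7 + I*√4539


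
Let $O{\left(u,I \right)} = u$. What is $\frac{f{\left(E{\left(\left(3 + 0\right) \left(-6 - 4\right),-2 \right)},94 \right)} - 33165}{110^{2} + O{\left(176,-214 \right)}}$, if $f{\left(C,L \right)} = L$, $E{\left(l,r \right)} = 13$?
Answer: $- \frac{33071}{12276} \approx -2.694$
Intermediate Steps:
$\frac{f{\left(E{\left(\left(3 + 0\right) \left(-6 - 4\right),-2 \right)},94 \right)} - 33165}{110^{2} + O{\left(176,-214 \right)}} = \frac{94 - 33165}{110^{2} + 176} = - \frac{33071}{12100 + 176} = - \frac{33071}{12276}$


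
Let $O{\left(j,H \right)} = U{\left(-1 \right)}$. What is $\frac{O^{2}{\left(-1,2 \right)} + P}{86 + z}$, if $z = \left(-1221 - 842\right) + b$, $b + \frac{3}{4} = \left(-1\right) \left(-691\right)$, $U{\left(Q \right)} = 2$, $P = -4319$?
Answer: $\frac{17260}{5147} \approx 3.3534$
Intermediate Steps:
$O{\left(j,H \right)} = 2$
$b = \frac{2761}{4}$ ($b = - \frac{3}{4} - -691 = - \frac{3}{4} + 691 = \frac{2761}{4} \approx 690.25$)
$z = - \frac{5491}{4}$ ($z = \left(-1221 - 842\right) + \frac{2761}{4} = -2063 + \frac{2761}{4} = - \frac{5491}{4} \approx -1372.8$)
$\frac{O^{2}{\left(-1,2 \right)} + P}{86 + z} = \frac{2^{2} - 4319}{86 - \frac{5491}{4}} = \frac{4 - 4319}{- \frac{5147}{4}} = \left(-4315\right) \left(- \frac{4}{5147}\right) = \frac{17260}{5147}$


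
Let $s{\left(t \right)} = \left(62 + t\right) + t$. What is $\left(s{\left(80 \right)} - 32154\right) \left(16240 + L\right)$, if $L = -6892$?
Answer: $-298500336$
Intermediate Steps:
$s{\left(t \right)} = 62 + 2 t$
$\left(s{\left(80 \right)} - 32154\right) \left(16240 + L\right) = \left(\left(62 + 2 \cdot 80\right) - 32154\right) \left(16240 - 6892\right) = \left(\left(62 + 160\right) - 32154\right) 9348 = \left(222 - 32154\right) 9348 = \left(-31932\right) 9348 = -298500336$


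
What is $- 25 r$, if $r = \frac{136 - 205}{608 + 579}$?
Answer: $\frac{1725}{1187} \approx 1.4532$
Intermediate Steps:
$r = - \frac{69}{1187} \approx -0.05813$
$- 25 r = \left(-25\right) \left(- \frac{69}{1187}\right) = \frac{1725}{1187}$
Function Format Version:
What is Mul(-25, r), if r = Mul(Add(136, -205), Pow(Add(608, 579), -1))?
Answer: Rational(1725, 1187) ≈ 1.4532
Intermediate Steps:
r = Rational(-69, 1187) (r = Mul(-69, Pow(1187, -1)) = Mul(-69, Rational(1, 1187)) = Rational(-69, 1187) ≈ -0.058130)
Mul(-25, r) = Mul(-25, Rational(-69, 1187)) = Rational(1725, 1187)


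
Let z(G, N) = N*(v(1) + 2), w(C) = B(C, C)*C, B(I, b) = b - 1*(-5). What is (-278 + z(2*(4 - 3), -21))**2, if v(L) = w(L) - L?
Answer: 180625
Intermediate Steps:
B(I, b) = 5 + b (B(I, b) = b + 5 = 5 + b)
w(C) = C*(5 + C) (w(C) = (5 + C)*C = C*(5 + C))
v(L) = -L + L*(5 + L) (v(L) = L*(5 + L) - L = -L + L*(5 + L))
z(G, N) = 7*N (z(G, N) = N*(1*(4 + 1) + 2) = N*(1*5 + 2) = N*(5 + 2) = N*7 = 7*N)
(-278 + z(2*(4 - 3), -21))**2 = (-278 + 7*(-21))**2 = (-278 - 147)**2 = (-425)**2 = 180625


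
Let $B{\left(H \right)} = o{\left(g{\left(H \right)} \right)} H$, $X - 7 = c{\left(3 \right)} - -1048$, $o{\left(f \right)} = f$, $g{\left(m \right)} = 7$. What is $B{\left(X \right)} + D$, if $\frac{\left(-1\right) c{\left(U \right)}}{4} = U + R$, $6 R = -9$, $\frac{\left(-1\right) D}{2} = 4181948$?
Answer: $-8356553$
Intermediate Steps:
$D = -8363896$ ($D = \left(-2\right) 4181948 = -8363896$)
$R = - \frac{3}{2}$ ($R = \frac{1}{6} \left(-9\right) = - \frac{3}{2} \approx -1.5$)
$c{\left(U \right)} = 6 - 4 U$ ($c{\left(U \right)} = - 4 \left(U - \frac{3}{2}\right) = - 4 \left(- \frac{3}{2} + U\right) = 6 - 4 U$)
$X = 1049$ ($X = 7 + \left(\left(6 - 12\right) - -1048\right) = 7 + \left(\left(6 - 12\right) + 1048\right) = 7 + \left(-6 + 1048\right) = 7 + 1042 = 1049$)
$B{\left(H \right)} = 7 H$
$B{\left(X \right)} + D = 7 \cdot 1049 - 8363896 = 7343 - 8363896 = -8356553$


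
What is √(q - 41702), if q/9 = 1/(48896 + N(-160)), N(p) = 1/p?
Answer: I*√2552368648614586502/7823359 ≈ 204.21*I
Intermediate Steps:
q = 1440/7823359 (q = 9/(48896 + 1/(-160)) = 9/(48896 - 1/160) = 9/(7823359/160) = 9*(160/7823359) = 1440/7823359 ≈ 0.00018406)
√(q - 41702) = √(1440/7823359 - 41702) = √(-326249715578/7823359) = I*√2552368648614586502/7823359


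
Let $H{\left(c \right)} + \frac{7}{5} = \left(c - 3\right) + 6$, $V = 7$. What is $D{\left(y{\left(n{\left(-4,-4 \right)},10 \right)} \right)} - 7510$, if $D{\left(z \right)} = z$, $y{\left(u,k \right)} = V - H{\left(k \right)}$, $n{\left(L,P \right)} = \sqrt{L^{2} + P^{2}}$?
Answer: $- \frac{37573}{5} \approx -7514.6$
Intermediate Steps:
$H{\left(c \right)} = \frac{8}{5} + c$ ($H{\left(c \right)} = - \frac{7}{5} + \left(\left(c - 3\right) + 6\right) = - \frac{7}{5} + \left(\left(-3 + c\right) + 6\right) = - \frac{7}{5} + \left(3 + c\right) = \frac{8}{5} + c$)
$y{\left(u,k \right)} = \frac{27}{5} - k$ ($y{\left(u,k \right)} = 7 - \left(\frac{8}{5} + k\right) = \frac{27}{5} - k$)
$D{\left(y{\left(n{\left(-4,-4 \right)},10 \right)} \right)} - 7510 = \left(\frac{27}{5} - 10\right) - 7510 = - \frac{23}{5} - 7510 = - \frac{37573}{5}$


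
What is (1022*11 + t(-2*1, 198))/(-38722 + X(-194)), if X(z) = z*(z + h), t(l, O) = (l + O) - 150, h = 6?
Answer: -5644/1125 ≈ -5.0169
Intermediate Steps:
t(l, O) = -150 + O + l (t(l, O) = (O + l) - 150 = -150 + O + l)
X(z) = z*(6 + z) (X(z) = z*(z + 6) = z*(6 + z))
(1022*11 + t(-2*1, 198))/(-38722 + X(-194)) = (1022*11 + (-150 + 198 - 2*1))/(-38722 - 194*(6 - 194)) = (11242 + (-150 + 198 - 2))/(-38722 - 194*(-188)) = (11242 + 46)/(-38722 + 36472) = 11288/(-2250) = 11288*(-1/2250) = -5644/1125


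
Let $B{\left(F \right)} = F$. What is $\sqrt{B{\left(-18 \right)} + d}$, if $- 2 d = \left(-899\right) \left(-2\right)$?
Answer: $i \sqrt{917} \approx 30.282 i$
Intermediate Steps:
$d = -899$ ($d = - \frac{\left(-899\right) \left(-2\right)}{2} = \left(- \frac{1}{2}\right) 1798 = -899$)
$\sqrt{B{\left(-18 \right)} + d} = \sqrt{-18 - 899} = \sqrt{-917} = i \sqrt{917}$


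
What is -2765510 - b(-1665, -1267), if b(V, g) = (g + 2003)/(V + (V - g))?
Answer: -5705246394/2063 ≈ -2.7655e+6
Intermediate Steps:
b(V, g) = (2003 + g)/(-g + 2*V)
-2765510 - b(-1665, -1267) = -2765510 - (2003 - 1267)/(-1*(-1267) + 2*(-1665)) = -2765510 - 736/(1267 - 3330) = -2765510 - 736/(-2063) = -2765510 - (-1)*736/2063 = -2765510 - 1*(-736/2063) = -2765510 + 736/2063 = -5705246394/2063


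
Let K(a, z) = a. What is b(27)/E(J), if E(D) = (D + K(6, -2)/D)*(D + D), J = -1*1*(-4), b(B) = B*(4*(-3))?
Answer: -81/11 ≈ -7.3636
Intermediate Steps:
b(B) = -12*B (b(B) = B*(-12) = -12*B)
J = 4 (J = -1*(-4) = 4)
E(D) = 2*D*(D + 6/D) (E(D) = (D + 6/D)*(D + D) = (D + 6/D)*(2*D) = 2*D*(D + 6/D))
b(27)/E(J) = (-12*27)/(12 + 2*4²) = -324/(12 + 2*16) = -324/(12 + 32) = -324/44 = -324*1/44 = -81/11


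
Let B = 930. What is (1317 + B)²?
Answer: 5049009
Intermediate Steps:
(1317 + B)² = (1317 + 930)² = 2247² = 5049009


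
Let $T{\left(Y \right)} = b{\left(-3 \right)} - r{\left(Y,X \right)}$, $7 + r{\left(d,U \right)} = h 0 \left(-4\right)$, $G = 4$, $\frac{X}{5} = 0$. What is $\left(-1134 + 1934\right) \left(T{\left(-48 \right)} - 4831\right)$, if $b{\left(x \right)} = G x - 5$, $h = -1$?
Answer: $-3872800$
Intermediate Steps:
$X = 0$ ($X = 5 \cdot 0 = 0$)
$r{\left(d,U \right)} = -7$ ($r{\left(d,U \right)} = -7 + \left(-1\right) 0 \left(-4\right) = -7 + 0 \left(-4\right) = -7 + 0 = -7$)
$b{\left(x \right)} = -5 + 4 x$ ($b{\left(x \right)} = 4 x - 5 = -5 + 4 x$)
$T{\left(Y \right)} = -10$ ($T{\left(Y \right)} = \left(-5 + 4 \left(-3\right)\right) - -7 = \left(-5 - 12\right) + 7 = -17 + 7 = -10$)
$\left(-1134 + 1934\right) \left(T{\left(-48 \right)} - 4831\right) = \left(-1134 + 1934\right) \left(-10 - 4831\right) = 800 \left(-4841\right) = -3872800$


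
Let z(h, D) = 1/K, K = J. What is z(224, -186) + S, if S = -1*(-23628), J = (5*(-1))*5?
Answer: 590699/25 ≈ 23628.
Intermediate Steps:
J = -25 (J = -5*5 = -25)
S = 23628
K = -25
z(h, D) = -1/25 (z(h, D) = 1/(-25) = -1/25)
z(224, -186) + S = -1/25 + 23628 = 590699/25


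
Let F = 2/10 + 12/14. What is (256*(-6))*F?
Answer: -56832/35 ≈ -1623.8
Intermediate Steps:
F = 37/35 (F = 2*(⅒) + 12*(1/14) = ⅕ + 6/7 = 37/35 ≈ 1.0571)
(256*(-6))*F = (256*(-6))*(37/35) = -1536*37/35 = -56832/35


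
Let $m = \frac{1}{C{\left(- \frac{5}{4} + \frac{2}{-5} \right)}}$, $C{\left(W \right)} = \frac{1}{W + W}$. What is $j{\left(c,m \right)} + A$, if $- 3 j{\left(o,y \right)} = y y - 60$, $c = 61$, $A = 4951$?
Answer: $\frac{496737}{100} \approx 4967.4$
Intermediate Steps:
$C{\left(W \right)} = \frac{1}{2 W}$
$m = - \frac{33}{10}$ ($m = \frac{1}{\frac{1}{2} \frac{1}{- \frac{5}{4} + \frac{2}{-5}}} = \frac{1}{\frac{1}{2} \frac{1}{\left(-5\right) \frac{1}{4} + 2 \left(- \frac{1}{5}\right)}} = \frac{1}{\frac{1}{2} \frac{1}{- \frac{5}{4} - \frac{2}{5}}} = \frac{1}{\frac{1}{2} \frac{1}{- \frac{33}{20}}} = \frac{1}{\frac{1}{2} \left(- \frac{20}{33}\right)} = \frac{1}{- \frac{10}{33}} = - \frac{33}{10} \approx -3.3$)
$j{\left(o,y \right)} = 20 - \frac{y^{2}}{3}$ ($j{\left(o,y \right)} = - \frac{y y - 60}{3} = - \frac{y^{2} - 60}{3} = - \frac{-60 + y^{2}}{3} = 20 - \frac{y^{2}}{3}$)
$j{\left(c,m \right)} + A = \left(20 - \frac{\left(- \frac{33}{10}\right)^{2}}{3}\right) + 4951 = \left(20 - \frac{363}{100}\right) + 4951 = \frac{1637}{100} + 4951 = \frac{496737}{100}$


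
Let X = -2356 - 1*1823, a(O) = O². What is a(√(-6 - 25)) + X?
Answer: -4210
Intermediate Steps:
X = -4179 (X = -2356 - 1823 = -4179)
a(√(-6 - 25)) + X = (√(-6 - 25))² - 4179 = (√(-31))² - 4179 = (I*√31)² - 4179 = -31 - 4179 = -4210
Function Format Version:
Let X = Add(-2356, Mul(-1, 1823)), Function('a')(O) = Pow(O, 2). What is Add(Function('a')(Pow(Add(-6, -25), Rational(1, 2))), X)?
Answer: -4210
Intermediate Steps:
X = -4179 (X = Add(-2356, -1823) = -4179)
Add(Function('a')(Pow(Add(-6, -25), Rational(1, 2))), X) = Add(Pow(Pow(Add(-6, -25), Rational(1, 2)), 2), -4179) = Add(Pow(Pow(-31, Rational(1, 2)), 2), -4179) = Add(Pow(Mul(I, Pow(31, Rational(1, 2))), 2), -4179) = Add(-31, -4179) = -4210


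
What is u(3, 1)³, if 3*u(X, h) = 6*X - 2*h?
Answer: 4096/27 ≈ 151.70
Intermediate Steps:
u(X, h) = 2*X - 2*h/3 (u(X, h) = (6*X - 2*h)/3 = (-2*h + 6*X)/3 = 2*X - 2*h/3)
u(3, 1)³ = (2*3 - ⅔*1)³ = (6 - ⅔)³ = (16/3)³ = 4096/27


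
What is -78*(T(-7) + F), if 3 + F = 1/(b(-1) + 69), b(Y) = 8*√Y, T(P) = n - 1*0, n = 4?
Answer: -381732/4825 + 624*I/4825 ≈ -79.115 + 0.12933*I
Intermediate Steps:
T(P) = 4 (T(P) = 4 - 1*0 = 4 + 0 = 4)
F = -3 + (69 - 8*I)/4825 (F = -3 + 1/(8*√(-1) + 69) = -3 + 1/(8*I + 69) = -3 + 1/(69 + 8*I) = -3 + (69 - 8*I)/4825 ≈ -2.9857 - 0.001658*I)
-78*(T(-7) + F) = -78*(4 + (-14406/4825 - 8*I/4825)) = -78*(4894/4825 - 8*I/4825) = -381732/4825 + 624*I/4825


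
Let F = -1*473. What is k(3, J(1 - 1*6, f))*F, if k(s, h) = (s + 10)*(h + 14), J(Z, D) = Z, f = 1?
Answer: -55341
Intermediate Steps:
k(s, h) = (10 + s)*(14 + h)
F = -473
k(3, J(1 - 1*6, f))*F = (140 + 10*(1 - 1*6) + 14*3 + (1 - 1*6)*3)*(-473) = (140 + 10*(1 - 6) + 42 + (1 - 6)*3)*(-473) = (140 + 10*(-5) + 42 - 5*3)*(-473) = (140 - 50 + 42 - 15)*(-473) = 117*(-473) = -55341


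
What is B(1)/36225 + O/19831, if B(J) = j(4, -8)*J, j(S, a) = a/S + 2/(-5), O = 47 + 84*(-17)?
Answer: -11922457/171042375 ≈ -0.069705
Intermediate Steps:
O = -1381 (O = 47 - 1428 = -1381)
j(S, a) = -2/5 + a/S (j(S, a) = a/S + 2*(-1/5) = a/S - 2/5 = -2/5 + a/S)
B(J) = -12*J/5 (B(J) = (-2/5 - 8/4)*J = (-2/5 - 8*1/4)*J = (-2/5 - 2)*J = -12*J/5)
B(1)/36225 + O/19831 = -12/5*1/36225 - 1381/19831 = -12/5*1/36225 - 1381*1/19831 = -4/60375 - 1381/19831 = -11922457/171042375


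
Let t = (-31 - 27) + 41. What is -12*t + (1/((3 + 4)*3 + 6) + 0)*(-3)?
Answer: 1835/9 ≈ 203.89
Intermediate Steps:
t = -17 (t = -58 + 41 = -17)
-12*t + (1/((3 + 4)*3 + 6) + 0)*(-3) = -12*(-17) + (1/((3 + 4)*3 + 6) + 0)*(-3) = 204 + (1/(7*3 + 6) + 0)*(-3) = 204 + (1/(21 + 6) + 0)*(-3) = 204 + (1/27 + 0)*(-3) = 204 + (1/27)*(-3) = 204 - 1/9 = 1835/9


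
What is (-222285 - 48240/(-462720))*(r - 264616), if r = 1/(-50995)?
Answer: 5783099697540289959/98318360 ≈ 5.8820e+10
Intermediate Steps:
r = -1/50995 ≈ -1.9610e-5
(-222285 - 48240/(-462720))*(r - 264616) = (-222285 - 48240/(-462720))*(-1/50995 - 264616) = (-222285 - 48240*(-1/462720))*(-13494092921/50995) = (-222285 + 201/1928)*(-13494092921/50995) = -428565279/1928*(-13494092921/50995) = 5783099697540289959/98318360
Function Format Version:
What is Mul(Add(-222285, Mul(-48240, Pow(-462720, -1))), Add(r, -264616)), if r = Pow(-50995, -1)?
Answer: Rational(5783099697540289959, 98318360) ≈ 5.8820e+10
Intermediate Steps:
r = Rational(-1, 50995) ≈ -1.9610e-5
Mul(Add(-222285, Mul(-48240, Pow(-462720, -1))), Add(r, -264616)) = Mul(Add(-222285, Mul(-48240, Pow(-462720, -1))), Add(Rational(-1, 50995), -264616)) = Mul(Add(-222285, Mul(-48240, Rational(-1, 462720))), Rational(-13494092921, 50995)) = Mul(Add(-222285, Rational(201, 1928)), Rational(-13494092921, 50995)) = Mul(Rational(-428565279, 1928), Rational(-13494092921, 50995)) = Rational(5783099697540289959, 98318360)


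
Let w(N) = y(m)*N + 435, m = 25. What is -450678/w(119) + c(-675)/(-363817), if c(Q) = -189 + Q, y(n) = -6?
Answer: 1763059774/1091451 ≈ 1615.3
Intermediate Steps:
w(N) = 435 - 6*N (w(N) = -6*N + 435 = 435 - 6*N)
-450678/w(119) + c(-675)/(-363817) = -450678/(435 - 6*119) + (-189 - 675)/(-363817) = -450678/(435 - 714) - 864*(-1/363817) = -450678/(-279) + 864/363817 = -450678*(-1/279) + 864/363817 = 4846/3 + 864/363817 = 1763059774/1091451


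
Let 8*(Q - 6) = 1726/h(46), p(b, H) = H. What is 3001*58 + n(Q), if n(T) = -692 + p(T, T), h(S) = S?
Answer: 31901311/184 ≈ 1.7338e+5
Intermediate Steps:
Q = 1967/184 (Q = 6 + (1726/46)/8 = 6 + (1726*(1/46))/8 = 6 + (⅛)*(863/23) = 6 + 863/184 = 1967/184 ≈ 10.690)
n(T) = -692 + T
3001*58 + n(Q) = 3001*58 + (-692 + 1967/184) = 174058 - 125361/184 = 31901311/184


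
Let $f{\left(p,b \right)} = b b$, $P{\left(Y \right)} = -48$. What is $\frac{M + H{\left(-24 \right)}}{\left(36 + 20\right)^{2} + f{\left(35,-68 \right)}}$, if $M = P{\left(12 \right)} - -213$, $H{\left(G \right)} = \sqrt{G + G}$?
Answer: $\frac{33}{1552} + \frac{i \sqrt{3}}{1940} \approx 0.021263 + 0.00089281 i$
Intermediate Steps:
$f{\left(p,b \right)} = b^{2}$
$H{\left(G \right)} = \sqrt{2} \sqrt{G}$ ($H{\left(G \right)} = \sqrt{2 G} = \sqrt{2} \sqrt{G}$)
$M = 165$ ($M = -48 - -213 = -48 + 213 = 165$)
$\frac{M + H{\left(-24 \right)}}{\left(36 + 20\right)^{2} + f{\left(35,-68 \right)}} = \frac{165 + \sqrt{2} \sqrt{-24}}{\left(36 + 20\right)^{2} + \left(-68\right)^{2}} = \frac{165 + \sqrt{2} \cdot 2 i \sqrt{6}}{56^{2} + 4624} = \frac{165 + 4 i \sqrt{3}}{3136 + 4624} = \frac{165 + 4 i \sqrt{3}}{7760} = \left(165 + 4 i \sqrt{3}\right) \frac{1}{7760} = \frac{33}{1552} + \frac{i \sqrt{3}}{1940}$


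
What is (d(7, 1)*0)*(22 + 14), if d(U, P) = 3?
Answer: 0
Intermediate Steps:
(d(7, 1)*0)*(22 + 14) = (3*0)*(22 + 14) = 0*36 = 0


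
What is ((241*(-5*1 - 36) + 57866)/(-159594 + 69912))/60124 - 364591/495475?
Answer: -655304412698521/890540433476600 ≈ -0.73585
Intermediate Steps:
((241*(-5*1 - 36) + 57866)/(-159594 + 69912))/60124 - 364591/495475 = ((241*(-5 - 36) + 57866)/(-89682))*(1/60124) - 364591*1/495475 = ((241*(-41) + 57866)*(-1/89682))*(1/60124) - 364591/495475 = ((-9881 + 57866)*(-1/89682))*(1/60124) - 364591/495475 = (47985*(-1/89682))*(1/60124) - 364591/495475 = -15995/29894*1/60124 - 364591/495475 = -15995/1797346856 - 364591/495475 = -655304412698521/890540433476600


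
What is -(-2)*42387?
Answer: 84774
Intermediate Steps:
-(-2)*42387 = -1*(-84774) = 84774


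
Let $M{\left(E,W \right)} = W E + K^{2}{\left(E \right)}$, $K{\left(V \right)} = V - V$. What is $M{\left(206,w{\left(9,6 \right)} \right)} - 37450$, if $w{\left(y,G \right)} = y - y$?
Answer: $-37450$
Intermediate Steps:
$w{\left(y,G \right)} = 0$
$K{\left(V \right)} = 0$
$M{\left(E,W \right)} = E W$ ($M{\left(E,W \right)} = W E + 0^{2} = E W + 0 = E W$)
$M{\left(206,w{\left(9,6 \right)} \right)} - 37450 = 206 \cdot 0 - 37450 = 0 - 37450 = -37450$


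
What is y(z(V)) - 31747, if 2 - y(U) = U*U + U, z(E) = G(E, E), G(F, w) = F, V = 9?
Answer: -31835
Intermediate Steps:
z(E) = E
y(U) = 2 - U - U**2 (y(U) = 2 - (U*U + U) = 2 - (U**2 + U) = 2 - (U + U**2) = 2 + (-U - U**2) = 2 - U - U**2)
y(z(V)) - 31747 = (2 - 1*9 - 1*9**2) - 31747 = (2 - 9 - 1*81) - 31747 = (2 - 9 - 81) - 31747 = -88 - 31747 = -31835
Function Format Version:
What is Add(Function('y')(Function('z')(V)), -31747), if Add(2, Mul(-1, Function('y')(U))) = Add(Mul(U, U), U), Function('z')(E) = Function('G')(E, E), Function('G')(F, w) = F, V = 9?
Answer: -31835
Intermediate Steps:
Function('z')(E) = E
Function('y')(U) = Add(2, Mul(-1, U), Mul(-1, Pow(U, 2))) (Function('y')(U) = Add(2, Mul(-1, Add(Mul(U, U), U))) = Add(2, Mul(-1, Add(Pow(U, 2), U))) = Add(2, Mul(-1, Add(U, Pow(U, 2)))) = Add(2, Add(Mul(-1, U), Mul(-1, Pow(U, 2)))) = Add(2, Mul(-1, U), Mul(-1, Pow(U, 2))))
Add(Function('y')(Function('z')(V)), -31747) = Add(Add(2, Mul(-1, 9), Mul(-1, Pow(9, 2))), -31747) = Add(Add(2, -9, Mul(-1, 81)), -31747) = Add(Add(2, -9, -81), -31747) = Add(-88, -31747) = -31835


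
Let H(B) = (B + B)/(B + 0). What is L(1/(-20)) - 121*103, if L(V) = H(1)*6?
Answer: -12451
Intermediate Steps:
H(B) = 2 (H(B) = (2*B)/B = 2)
L(V) = 12 (L(V) = 2*6 = 12)
L(1/(-20)) - 121*103 = 12 - 121*103 = 12 - 12463 = -12451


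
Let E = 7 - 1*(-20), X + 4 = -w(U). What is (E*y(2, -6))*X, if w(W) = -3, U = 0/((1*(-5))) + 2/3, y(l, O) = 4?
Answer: -108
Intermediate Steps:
U = ⅔ (U = 0/(-5) + 2*(⅓) = 0*(-⅕) + ⅔ = 0 + ⅔ = ⅔ ≈ 0.66667)
X = -1 (X = -4 - 1*(-3) = -4 + 3 = -1)
E = 27 (E = 7 + 20 = 27)
(E*y(2, -6))*X = (27*4)*(-1) = 108*(-1) = -108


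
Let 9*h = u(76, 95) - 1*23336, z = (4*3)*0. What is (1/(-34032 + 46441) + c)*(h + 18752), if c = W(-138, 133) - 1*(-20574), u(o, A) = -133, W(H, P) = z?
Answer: 12365078914111/37227 ≈ 3.3215e+8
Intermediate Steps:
z = 0 (z = 12*0 = 0)
W(H, P) = 0
c = 20574 (c = 0 - 1*(-20574) = 0 + 20574 = 20574)
h = -7823/3 (h = (-133 - 1*23336)/9 = (-133 - 23336)/9 = (⅑)*(-23469) = -7823/3 ≈ -2607.7)
(1/(-34032 + 46441) + c)*(h + 18752) = (1/(-34032 + 46441) + 20574)*(-7823/3 + 18752) = (1/12409 + 20574)*(48433/3) = (255302767/12409)*(48433/3) = 12365078914111/37227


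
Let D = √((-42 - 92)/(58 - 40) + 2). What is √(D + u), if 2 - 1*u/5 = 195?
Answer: √(-8685 + 21*I)/3 ≈ 0.037556 + 31.064*I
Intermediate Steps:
u = -965 (u = 10 - 5*195 = 10 - 975 = -965)
D = 7*I/3 (D = √(-134/18 + 2) = √(-134*1/18 + 2) = √(-67/9 + 2) = √(-49/9) = 7*I/3 ≈ 2.3333*I)
√(D + u) = √(7*I/3 - 965) = √(-965 + 7*I/3)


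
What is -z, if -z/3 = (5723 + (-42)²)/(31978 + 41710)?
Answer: 22461/73688 ≈ 0.30481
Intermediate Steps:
z = -22461/73688 (z = -3*(5723 + (-42)²)/(31978 + 41710) = -3*(5723 + 1764)/73688 = -22461/73688 ≈ -0.30481)
-z = -1*(-22461/73688) = 22461/73688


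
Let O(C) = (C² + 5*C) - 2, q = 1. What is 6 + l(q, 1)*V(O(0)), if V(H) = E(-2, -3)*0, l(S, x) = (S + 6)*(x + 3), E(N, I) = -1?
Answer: 6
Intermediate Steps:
l(S, x) = (3 + x)*(6 + S) (l(S, x) = (6 + S)*(3 + x) = (3 + x)*(6 + S))
O(C) = -2 + C² + 5*C
V(H) = 0 (V(H) = -1*0 = 0)
6 + l(q, 1)*V(O(0)) = 6 + (18 + 3*1 + 6*1 + 1*1)*0 = 6 + (18 + 3 + 6 + 1)*0 = 6 + 28*0 = 6 + 0 = 6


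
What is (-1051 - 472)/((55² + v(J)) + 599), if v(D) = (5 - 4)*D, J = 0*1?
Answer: -1523/3624 ≈ -0.42025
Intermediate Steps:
J = 0
v(D) = D (v(D) = 1*D = D)
(-1051 - 472)/((55² + v(J)) + 599) = (-1051 - 472)/((55² + 0) + 599) = -1523/((3025 + 0) + 599) = -1523/(3025 + 599) = -1523/3624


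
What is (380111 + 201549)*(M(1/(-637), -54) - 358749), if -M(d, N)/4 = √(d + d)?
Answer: -208669943340 - 2326640*I*√26/91 ≈ -2.0867e+11 - 1.3037e+5*I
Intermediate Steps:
M(d, N) = -4*√2*√d (M(d, N) = -4*√(d + d) = -4*√2*√d)
(380111 + 201549)*(M(1/(-637), -54) - 358749) = (380111 + 201549)*(-4*√2*√(1/(-637)) - 358749) = 581660*(-4*√2*√(-1/637) - 358749) = 581660*(-4*√2*I*√13/91 - 358749) = 581660*(-4*I*√26/91 - 358749) = 581660*(-358749 - 4*I*√26/91) = -208669943340 - 2326640*I*√26/91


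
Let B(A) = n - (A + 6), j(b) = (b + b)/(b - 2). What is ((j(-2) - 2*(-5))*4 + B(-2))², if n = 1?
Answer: 1681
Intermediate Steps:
j(b) = 2*b/(-2 + b) (j(b) = (2*b)/(-2 + b) = 2*b/(-2 + b))
B(A) = -5 - A (B(A) = 1 - (A + 6) = 1 - (6 + A) = 1 + (-6 - A) = -5 - A)
((j(-2) - 2*(-5))*4 + B(-2))² = ((2*(-2)/(-2 - 2) - 2*(-5))*4 + (-5 - 1*(-2)))² = ((2*(-2)/(-4) + 10)*4 + (-5 + 2))² = ((2*(-2)*(-¼) + 10)*4 - 3)² = ((1 + 10)*4 - 3)² = (11*4 - 3)² = (44 - 3)² = 41² = 1681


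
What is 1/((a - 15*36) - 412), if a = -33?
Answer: -1/985 ≈ -0.0010152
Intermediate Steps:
1/((a - 15*36) - 412) = 1/((-33 - 15*36) - 412) = 1/((-33 - 540) - 412) = 1/(-573 - 412) = 1/(-985) = -1/985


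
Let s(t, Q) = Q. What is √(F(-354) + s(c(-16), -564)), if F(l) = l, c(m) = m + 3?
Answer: 3*I*√102 ≈ 30.299*I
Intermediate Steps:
c(m) = 3 + m
√(F(-354) + s(c(-16), -564)) = √(-354 - 564) = √(-918) = 3*I*√102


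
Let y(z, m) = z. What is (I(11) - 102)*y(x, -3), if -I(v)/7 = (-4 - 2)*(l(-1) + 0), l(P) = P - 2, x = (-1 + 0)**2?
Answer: -228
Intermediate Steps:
x = 1 (x = (-1)**2 = 1)
l(P) = -2 + P
I(v) = -126 (I(v) = -7*(-4 - 2)*((-2 - 1) + 0) = -(-42)*(-3 + 0) = -(-42)*(-3) = -7*18 = -126)
(I(11) - 102)*y(x, -3) = (-126 - 102)*1 = -228*1 = -228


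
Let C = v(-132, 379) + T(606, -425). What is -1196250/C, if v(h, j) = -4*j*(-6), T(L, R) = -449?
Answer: -1196250/8647 ≈ -138.34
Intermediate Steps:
v(h, j) = 24*j
C = 8647 (C = 24*379 - 449 = 9096 - 449 = 8647)
-1196250/C = -1196250/8647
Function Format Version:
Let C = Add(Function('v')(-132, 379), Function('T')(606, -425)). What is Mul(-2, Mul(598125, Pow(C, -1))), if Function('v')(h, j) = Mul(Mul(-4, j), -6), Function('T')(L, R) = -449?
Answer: Rational(-1196250, 8647) ≈ -138.34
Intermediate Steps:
Function('v')(h, j) = Mul(24, j)
C = 8647 (C = Add(Mul(24, 379), -449) = Add(9096, -449) = 8647)
Mul(-2, Mul(598125, Pow(C, -1))) = Mul(-2, Mul(598125, Pow(8647, -1))) = Mul(-2, Mul(598125, Rational(1, 8647))) = Mul(-2, Rational(598125, 8647)) = Rational(-1196250, 8647)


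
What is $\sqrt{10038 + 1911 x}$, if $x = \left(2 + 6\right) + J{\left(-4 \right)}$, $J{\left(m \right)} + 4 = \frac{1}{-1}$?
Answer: $\sqrt{15771} \approx 125.58$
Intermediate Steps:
$J{\left(m \right)} = -5$ ($J{\left(m \right)} = -4 + \frac{1}{-1} = -4 - 1 = -5$)
$x = 3$ ($x = \left(2 + 6\right) - 5 = 8 - 5 = 3$)
$\sqrt{10038 + 1911 x} = \sqrt{10038 + 1911 \cdot 3} = \sqrt{10038 + 5733} = \sqrt{15771}$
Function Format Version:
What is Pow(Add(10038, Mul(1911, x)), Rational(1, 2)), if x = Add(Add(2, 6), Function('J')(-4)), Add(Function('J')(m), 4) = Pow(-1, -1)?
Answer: Pow(15771, Rational(1, 2)) ≈ 125.58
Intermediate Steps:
Function('J')(m) = -5 (Function('J')(m) = Add(-4, Pow(-1, -1)) = Add(-4, -1) = -5)
x = 3 (x = Add(Add(2, 6), -5) = Add(8, -5) = 3)
Pow(Add(10038, Mul(1911, x)), Rational(1, 2)) = Pow(Add(10038, Mul(1911, 3)), Rational(1, 2)) = Pow(Add(10038, 5733), Rational(1, 2)) = Pow(15771, Rational(1, 2))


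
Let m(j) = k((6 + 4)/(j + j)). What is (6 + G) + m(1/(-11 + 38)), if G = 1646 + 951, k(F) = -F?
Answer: 2468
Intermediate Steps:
m(j) = -5/j (m(j) = -(6 + 4)/(j + j) = -10/(2*j) = -10*1/(2*j) = -5/j)
G = 2597
(6 + G) + m(1/(-11 + 38)) = (6 + 2597) - 5/(1/(-11 + 38)) = 2603 - 5/(1/27) = 2603 - 5/1/27 = 2603 - 5*27 = 2603 - 135 = 2468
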